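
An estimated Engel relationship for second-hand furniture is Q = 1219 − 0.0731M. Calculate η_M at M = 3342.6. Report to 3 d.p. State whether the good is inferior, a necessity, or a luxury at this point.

At M = 3342.6: Q = 974.656.
dQ/dM = −0.0731.
η = (dQ/dM)·(M/Q) = -0.0731 × (3342.6/974.656) = -0.251.
Since η < 0, the good is an inferior good.

-0.251 (inferior good)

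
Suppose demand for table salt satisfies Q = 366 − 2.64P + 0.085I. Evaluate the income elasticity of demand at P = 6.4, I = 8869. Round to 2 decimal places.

0.68

At P = 6.4, I = 8869: Q = 1102.969.
Holding P constant, ∂Q/∂I = 0.085.
η_I = (∂Q/∂I)·(I/Q) = 0.085 × (8869/1102.969) = 0.68.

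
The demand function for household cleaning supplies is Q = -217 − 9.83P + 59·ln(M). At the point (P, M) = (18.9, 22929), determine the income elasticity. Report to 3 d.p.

0.311

At P = 18.9, M = 22929: Q = 189.582.
Holding P constant, ∂Q/∂M = 59/M = 0.00257316.
η_M = (∂Q/∂M)·(M/Q) = 0.00257316 × (22929/189.582) = 0.311.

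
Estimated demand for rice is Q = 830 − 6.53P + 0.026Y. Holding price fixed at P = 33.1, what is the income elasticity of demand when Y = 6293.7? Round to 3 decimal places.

0.210

At P = 33.1, Y = 6293.7: Q = 777.493.
Holding P constant, ∂Q/∂Y = 0.026.
η_Y = (∂Q/∂Y)·(Y/Q) = 0.026 × (6293.7/777.493) = 0.210.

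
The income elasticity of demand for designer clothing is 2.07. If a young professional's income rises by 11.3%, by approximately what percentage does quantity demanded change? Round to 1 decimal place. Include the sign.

%ΔQ ≈ η × %ΔI = 2.07 × 11.3% = 23.4%.

23.4%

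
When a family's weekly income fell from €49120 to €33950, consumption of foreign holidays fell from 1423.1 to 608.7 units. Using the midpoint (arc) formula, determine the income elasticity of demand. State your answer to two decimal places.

2.19

ΔQ = 608.7 − 1423.1 = -814.4; midpoint Q̄ = (1423.1 + 608.7)/2 = 1015.9.
ΔI = 33950 − 49120 = -15170; midpoint Ī = (49120 + 33950)/2 = 41535.
η = (ΔQ/Q̄) ÷ (ΔI/Ī) = (-814.4/1015.9) ÷ (-15170/41535) = 2.19.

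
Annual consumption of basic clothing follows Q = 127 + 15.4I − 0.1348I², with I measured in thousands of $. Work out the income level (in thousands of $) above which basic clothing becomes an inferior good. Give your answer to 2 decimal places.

dQ/dI = 15.4 − 0.2696I.
The good is inferior where dQ/dI < 0. Setting dQ/dI = 0 gives I = 15.4 / 0.2696 = 57.12.

57.12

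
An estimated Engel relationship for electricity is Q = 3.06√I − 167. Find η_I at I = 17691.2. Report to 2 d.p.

At I = 17691.2: Q = 240.005.
dQ/dI = 3.06/(2√I) = 0.011503 at this income.
η = (dQ/dI)·(I/Q) = 0.011503 × (17691.2/240.005) = 0.85.

0.85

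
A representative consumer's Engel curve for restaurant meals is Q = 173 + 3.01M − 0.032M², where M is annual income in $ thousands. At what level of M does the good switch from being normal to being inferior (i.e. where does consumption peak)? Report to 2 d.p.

47.03

dQ/dM = 3.01 − 0.064M.
The good is inferior where dQ/dM < 0. Setting dQ/dM = 0 gives M = 3.01 / 0.064 = 47.03.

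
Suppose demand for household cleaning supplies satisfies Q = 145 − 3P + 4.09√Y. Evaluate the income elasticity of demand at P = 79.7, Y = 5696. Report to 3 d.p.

0.719

At P = 79.7, Y = 5696: Q = 214.580.
Holding P constant, ∂Q/∂Y = 4.09/(2√Y) = 0.0270962.
η_Y = (∂Q/∂Y)·(Y/Q) = 0.0270962 × (5696/214.580) = 0.719.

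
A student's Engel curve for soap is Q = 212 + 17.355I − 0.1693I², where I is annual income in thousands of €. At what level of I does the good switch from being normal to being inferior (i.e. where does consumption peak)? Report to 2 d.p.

51.26

dQ/dI = 17.355 − 0.3386I.
The good is inferior where dQ/dI < 0. Setting dQ/dI = 0 gives I = 17.355 / 0.3386 = 51.26.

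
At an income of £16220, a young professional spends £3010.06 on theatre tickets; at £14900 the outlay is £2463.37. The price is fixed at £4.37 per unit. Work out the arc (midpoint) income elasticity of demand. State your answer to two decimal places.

2.35

With a constant price, Q₁ = 3010.06/4.37 = 688.801 and Q₂ = 2463.37/4.37 = 563.700 (equivalently, work directly with expenditure since P cancels).
Midpoint %ΔQ = (2463.37 − 3010.06)/2736.72 = -0.19976; midpoint %ΔI = (14900 − 16220)/15560 = -0.08483.
η = -0.19976 / -0.08483 = 2.35.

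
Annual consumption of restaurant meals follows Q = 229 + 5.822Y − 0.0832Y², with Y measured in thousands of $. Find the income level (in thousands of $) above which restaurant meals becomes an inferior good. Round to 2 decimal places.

dQ/dY = 5.822 − 0.1664Y.
The good is inferior where dQ/dY < 0. Setting dQ/dY = 0 gives Y = 5.822 / 0.1664 = 34.99.

34.99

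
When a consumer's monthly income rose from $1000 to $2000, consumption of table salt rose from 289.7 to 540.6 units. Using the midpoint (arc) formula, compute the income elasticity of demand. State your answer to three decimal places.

ΔQ = 540.6 − 289.7 = 250.9; midpoint Q̄ = (289.7 + 540.6)/2 = 415.15.
ΔI = 2000 − 1000 = 1000; midpoint Ī = (1000 + 2000)/2 = 1500.
η = (ΔQ/Q̄) ÷ (ΔI/Ī) = (250.9/415.15) ÷ (1000/1500) = 0.907.

0.907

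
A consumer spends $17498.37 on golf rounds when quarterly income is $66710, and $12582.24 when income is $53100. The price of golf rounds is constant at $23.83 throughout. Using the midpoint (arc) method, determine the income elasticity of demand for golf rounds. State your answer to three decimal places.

1.439

With a constant price, Q₁ = 17498.37/23.83 = 734.300 and Q₂ = 12582.24/23.83 = 528.000 (equivalently, work directly with expenditure since P cancels).
Midpoint %ΔQ = (12582.24 − 17498.37)/15040.31 = -0.32686; midpoint %ΔI = (53100 − 66710)/59905 = -0.22719.
η = -0.32686 / -0.22719 = 1.439.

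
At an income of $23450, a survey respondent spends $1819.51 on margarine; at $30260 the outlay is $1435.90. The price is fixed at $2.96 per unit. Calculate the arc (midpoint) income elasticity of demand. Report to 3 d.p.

-0.929

With a constant price, Q₁ = 1819.51/2.96 = 614.699 and Q₂ = 1435.90/2.96 = 485.101 (equivalently, work directly with expenditure since P cancels).
Midpoint %ΔQ = (1435.90 − 1819.51)/1627.71 = -0.23568; midpoint %ΔI = (30260 − 23450)/26855 = 0.25358.
η = -0.23568 / 0.25358 = -0.929.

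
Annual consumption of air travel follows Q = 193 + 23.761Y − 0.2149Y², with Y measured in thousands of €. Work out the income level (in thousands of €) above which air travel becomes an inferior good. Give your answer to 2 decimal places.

55.28

dQ/dY = 23.761 − 0.4298Y.
The good is inferior where dQ/dY < 0. Setting dQ/dY = 0 gives Y = 23.761 / 0.4298 = 55.28.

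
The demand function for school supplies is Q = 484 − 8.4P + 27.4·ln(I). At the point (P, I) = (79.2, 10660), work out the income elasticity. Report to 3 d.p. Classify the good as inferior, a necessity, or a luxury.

0.376 (necessity)

At P = 79.2, I = 10660: Q = 72.835.
Holding P constant, ∂Q/∂I = 27.4/I = 0.00257036.
η_I = (∂Q/∂I)·(I/Q) = 0.00257036 × (10660/72.835) = 0.376.
Since 0 < η < 1, this is a necessity.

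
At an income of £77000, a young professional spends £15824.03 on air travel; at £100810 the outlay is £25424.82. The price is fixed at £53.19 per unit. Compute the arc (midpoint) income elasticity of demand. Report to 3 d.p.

With a constant price, Q₁ = 15824.03/53.19 = 297.500 and Q₂ = 25424.82/53.19 = 478.000 (equivalently, work directly with expenditure since P cancels).
Midpoint %ΔQ = (25424.82 − 15824.03)/20624.43 = 0.46551; midpoint %ΔI = (100810 − 77000)/88905 = 0.26781.
η = 0.46551 / 0.26781 = 1.738.

1.738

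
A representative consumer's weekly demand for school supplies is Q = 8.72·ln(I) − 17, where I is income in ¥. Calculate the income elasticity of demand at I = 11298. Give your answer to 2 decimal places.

0.14

At I = 11298: Q = 64.378.
dQ/dI = 8.72/I = 0.000771818 at this income.
η = (dQ/dI)·(I/Q) = 0.000771818 × (11298/64.378) = 0.14.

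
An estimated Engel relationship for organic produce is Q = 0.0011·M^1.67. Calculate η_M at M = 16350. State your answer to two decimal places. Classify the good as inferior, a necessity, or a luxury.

1.67 (luxury)

For Q = A·M^β the income elasticity is constant and equal to β.
Here β = 1.67, so η = 1.67.
Since η > 1, the good is a luxury.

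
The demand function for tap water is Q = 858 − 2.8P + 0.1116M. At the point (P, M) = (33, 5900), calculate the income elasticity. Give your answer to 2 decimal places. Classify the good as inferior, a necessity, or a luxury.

At P = 33, M = 5900: Q = 1424.040.
Holding P constant, ∂Q/∂M = 0.1116.
η_M = (∂Q/∂M)·(M/Q) = 0.1116 × (5900/1424.040) = 0.46.
Since 0 < η < 1, this is a necessity.

0.46 (necessity)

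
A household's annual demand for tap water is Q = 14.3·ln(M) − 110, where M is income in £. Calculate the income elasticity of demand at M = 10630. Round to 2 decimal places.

0.63

At M = 10630: Q = 22.582.
dQ/dM = 14.3/M = 0.00134525 at this income.
η = (dQ/dM)·(M/Q) = 0.00134525 × (10630/22.582) = 0.63.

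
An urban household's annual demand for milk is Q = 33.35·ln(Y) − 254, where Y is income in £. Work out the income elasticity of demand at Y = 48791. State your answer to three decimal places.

0.315

At Y = 48791: Q = 106.023.
dQ/dY = 33.35/Y = 0.000683528 at this income.
η = (dQ/dY)·(Y/Q) = 0.000683528 × (48791/106.023) = 0.315.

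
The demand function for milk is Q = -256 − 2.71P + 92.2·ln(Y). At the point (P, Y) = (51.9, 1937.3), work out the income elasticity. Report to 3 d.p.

At P = 51.9, Y = 1937.3: Q = 301.217.
Holding P constant, ∂Q/∂Y = 92.2/Y = 0.047592.
η_Y = (∂Q/∂Y)·(Y/Q) = 0.047592 × (1937.3/301.217) = 0.306.

0.306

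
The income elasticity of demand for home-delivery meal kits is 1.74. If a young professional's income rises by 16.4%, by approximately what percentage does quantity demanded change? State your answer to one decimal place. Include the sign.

28.5%

%ΔQ ≈ η × %ΔI = 1.74 × 16.4% = 28.5%.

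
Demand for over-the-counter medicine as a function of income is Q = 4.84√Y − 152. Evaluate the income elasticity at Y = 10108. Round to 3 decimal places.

0.727

At Y = 10108: Q = 334.607.
dQ/dY = 4.84/(2√Y) = 0.0240704 at this income.
η = (dQ/dY)·(Y/Q) = 0.0240704 × (10108/334.607) = 0.727.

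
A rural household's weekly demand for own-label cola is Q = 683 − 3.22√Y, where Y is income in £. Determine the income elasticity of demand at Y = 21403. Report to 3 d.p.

At Y = 21403: Q = 211.922.
dQ/dY = -3.22/(2√Y) = -0.011005 at this income.
η = (dQ/dY)·(Y/Q) = -0.011005 × (21403/211.922) = -1.111.

-1.111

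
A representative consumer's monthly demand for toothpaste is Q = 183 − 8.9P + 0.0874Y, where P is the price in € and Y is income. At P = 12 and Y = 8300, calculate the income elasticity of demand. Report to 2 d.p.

At P = 12, Y = 8300: Q = 801.620.
Holding P constant, ∂Q/∂Y = 0.0874.
η_Y = (∂Q/∂Y)·(Y/Q) = 0.0874 × (8300/801.620) = 0.90.

0.90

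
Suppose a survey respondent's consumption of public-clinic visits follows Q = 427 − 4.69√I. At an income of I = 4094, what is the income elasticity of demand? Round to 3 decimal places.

-1.182

At I = 4094: Q = 126.913.
dQ/dI = -4.69/(2√I) = -0.0366496 at this income.
η = (dQ/dI)·(I/Q) = -0.0366496 × (4094/126.913) = -1.182.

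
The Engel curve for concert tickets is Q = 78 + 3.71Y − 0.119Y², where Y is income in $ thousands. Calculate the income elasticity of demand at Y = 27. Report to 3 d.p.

-0.802

At Y = 27: Q = 91.4190.
dQ/dY = 3.71 − 0.238Y = -2.71600.
η = (dQ/dY)·(Y/Q) = -2.71600 × (27/91.4190) = -0.802.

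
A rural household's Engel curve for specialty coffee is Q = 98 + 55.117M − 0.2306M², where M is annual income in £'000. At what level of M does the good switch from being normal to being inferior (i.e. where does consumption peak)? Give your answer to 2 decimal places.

dQ/dM = 55.117 − 0.4612M.
The good is inferior where dQ/dM < 0. Setting dQ/dM = 0 gives M = 55.117 / 0.4612 = 119.51.

119.51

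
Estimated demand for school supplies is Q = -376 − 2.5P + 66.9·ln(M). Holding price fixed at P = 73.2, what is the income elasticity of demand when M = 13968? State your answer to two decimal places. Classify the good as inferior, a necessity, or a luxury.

0.84 (necessity)

At P = 73.2, M = 13968: Q = 79.529.
Holding P constant, ∂Q/∂M = 66.9/M = 0.00478952.
η_M = (∂Q/∂M)·(M/Q) = 0.00478952 × (13968/79.529) = 0.84.
Since 0 < η < 1, this is a necessity.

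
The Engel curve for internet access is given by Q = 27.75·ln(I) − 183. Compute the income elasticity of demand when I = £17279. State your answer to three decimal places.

0.316

At I = 17279: Q = 87.764.
dQ/dI = 27.75/I = 0.001606 at this income.
η = (dQ/dI)·(I/Q) = 0.001606 × (17279/87.764) = 0.316.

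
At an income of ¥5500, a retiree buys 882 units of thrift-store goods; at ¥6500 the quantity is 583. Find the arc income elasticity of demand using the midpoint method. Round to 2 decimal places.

-2.45

ΔQ = 583 − 882 = -299; midpoint Q̄ = (882 + 583)/2 = 732.5.
ΔI = 6500 − 5500 = 1000; midpoint Ī = (5500 + 6500)/2 = 6000.
η = (ΔQ/Q̄) ÷ (ΔI/Ī) = (-299/732.5) ÷ (1000/6000) = -2.45.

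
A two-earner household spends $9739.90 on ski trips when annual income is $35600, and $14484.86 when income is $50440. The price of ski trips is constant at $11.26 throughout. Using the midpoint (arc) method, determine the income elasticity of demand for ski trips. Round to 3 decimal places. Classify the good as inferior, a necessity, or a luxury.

1.136 (luxury)

With a constant price, Q₁ = 9739.90/11.26 = 865.000 and Q₂ = 14484.86/11.26 = 1286.400 (equivalently, work directly with expenditure since P cancels).
Midpoint %ΔQ = (14484.86 − 9739.90)/12112.38 = 0.39174; midpoint %ΔI = (50440 − 35600)/43020 = 0.34496.
η = 0.39174 / 0.34496 = 1.136.
η > 1 ⇒ luxury.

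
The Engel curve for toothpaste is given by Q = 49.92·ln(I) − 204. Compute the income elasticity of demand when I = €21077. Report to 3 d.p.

0.170

At I = 21077: Q = 293.000.
dQ/dI = 49.92/I = 0.00236846 at this income.
η = (dQ/dI)·(I/Q) = 0.00236846 × (21077/293.000) = 0.170.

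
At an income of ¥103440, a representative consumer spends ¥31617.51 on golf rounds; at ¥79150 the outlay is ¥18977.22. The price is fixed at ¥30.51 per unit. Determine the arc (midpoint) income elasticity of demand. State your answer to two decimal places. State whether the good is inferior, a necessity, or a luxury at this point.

With a constant price, Q₁ = 31617.51/30.51 = 1036.300 and Q₂ = 18977.22/30.51 = 622.000 (equivalently, work directly with expenditure since P cancels).
Midpoint %ΔQ = (18977.22 − 31617.51)/25297.37 = -0.49967; midpoint %ΔI = (79150 − 103440)/91295 = -0.26606.
η = -0.49967 / -0.26606 = 1.88.
η > 1 ⇒ luxury.

1.88 (luxury)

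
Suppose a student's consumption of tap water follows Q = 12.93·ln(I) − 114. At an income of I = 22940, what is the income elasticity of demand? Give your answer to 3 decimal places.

0.817

At I = 22940: Q = 15.825.
dQ/dI = 12.93/I = 0.000563644 at this income.
η = (dQ/dI)·(I/Q) = 0.000563644 × (22940/15.825) = 0.817.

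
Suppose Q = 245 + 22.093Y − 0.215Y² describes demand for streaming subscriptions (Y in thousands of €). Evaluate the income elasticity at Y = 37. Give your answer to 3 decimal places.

0.298

At Y = 37: Q = 768.1060.
dQ/dY = 22.093 − 0.43Y = 6.18300.
η = (dQ/dY)·(Y/Q) = 6.18300 × (37/768.1060) = 0.298.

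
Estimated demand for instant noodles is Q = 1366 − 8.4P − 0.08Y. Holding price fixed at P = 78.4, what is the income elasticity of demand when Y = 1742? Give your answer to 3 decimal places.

At P = 78.4, Y = 1742: Q = 568.080.
Holding P constant, ∂Q/∂Y = −0.08.
η_Y = (∂Q/∂Y)·(Y/Q) = -0.08 × (1742/568.080) = -0.245.

-0.245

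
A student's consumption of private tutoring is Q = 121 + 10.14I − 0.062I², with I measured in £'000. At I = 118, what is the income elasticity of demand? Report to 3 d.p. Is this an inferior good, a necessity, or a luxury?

-1.167 (inferior good)

At I = 118: Q = 454.2320.
dQ/dI = 10.14 − 0.124I = -4.49200.
η = (dQ/dI)·(I/Q) = -4.49200 × (118/454.2320) = -1.167.
η < 0 ⇒ inferior good.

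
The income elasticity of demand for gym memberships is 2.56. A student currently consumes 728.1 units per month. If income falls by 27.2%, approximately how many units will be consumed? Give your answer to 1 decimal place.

%ΔQ ≈ η × %ΔI = 2.56 × (-27.2%) = -69.632%.
New Q ≈ 728.1 × (1 − 0.69632) = 221.1.

221.1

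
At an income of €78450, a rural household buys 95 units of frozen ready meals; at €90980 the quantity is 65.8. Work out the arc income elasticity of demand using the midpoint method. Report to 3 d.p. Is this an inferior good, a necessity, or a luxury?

-2.455 (inferior good)

ΔQ = 65.8 − 95 = -29.2; midpoint Q̄ = (95 + 65.8)/2 = 80.4.
ΔI = 90980 − 78450 = 12530; midpoint Ī = (78450 + 90980)/2 = 84715.
η = (ΔQ/Q̄) ÷ (ΔI/Ī) = (-29.2/80.4) ÷ (12530/84715) = -2.455.
η < 0 ⇒ inferior good.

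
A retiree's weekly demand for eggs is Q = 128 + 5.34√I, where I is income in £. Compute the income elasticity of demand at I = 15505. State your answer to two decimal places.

0.42

At I = 15505: Q = 792.932.
dQ/dI = 5.34/(2√I) = 0.0214425 at this income.
η = (dQ/dI)·(I/Q) = 0.0214425 × (15505/792.932) = 0.42.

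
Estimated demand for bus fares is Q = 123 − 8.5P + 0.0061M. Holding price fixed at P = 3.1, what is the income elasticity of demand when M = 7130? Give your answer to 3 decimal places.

At P = 3.1, M = 7130: Q = 140.143.
Holding P constant, ∂Q/∂M = 0.0061.
η_M = (∂Q/∂M)·(M/Q) = 0.0061 × (7130/140.143) = 0.310.

0.310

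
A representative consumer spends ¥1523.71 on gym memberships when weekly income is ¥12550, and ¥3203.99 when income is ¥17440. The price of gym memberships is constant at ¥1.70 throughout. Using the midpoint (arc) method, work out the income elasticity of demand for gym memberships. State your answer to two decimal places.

With a constant price, Q₁ = 1523.71/1.70 = 896.300 and Q₂ = 3203.99/1.70 = 1884.700 (equivalently, work directly with expenditure since P cancels).
Midpoint %ΔQ = (3203.99 − 1523.71)/2363.85 = 0.71082; midpoint %ΔI = (17440 − 12550)/14995 = 0.32611.
η = 0.71082 / 0.32611 = 2.18.

2.18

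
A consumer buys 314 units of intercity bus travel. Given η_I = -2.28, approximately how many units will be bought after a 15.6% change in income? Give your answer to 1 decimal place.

%ΔQ ≈ η × %ΔI = -2.28 × 15.6% = -35.568%.
New Q ≈ 314 × (1 − 0.35568) = 202.3.

202.3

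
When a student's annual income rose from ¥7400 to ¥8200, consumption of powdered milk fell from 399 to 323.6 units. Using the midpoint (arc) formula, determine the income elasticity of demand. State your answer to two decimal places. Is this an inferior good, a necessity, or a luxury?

-2.03 (inferior good)

ΔQ = 323.6 − 399 = -75.4; midpoint Q̄ = (399 + 323.6)/2 = 361.3.
ΔI = 8200 − 7400 = 800; midpoint Ī = (7400 + 8200)/2 = 7800.
η = (ΔQ/Q̄) ÷ (ΔI/Ī) = (-75.4/361.3) ÷ (800/7800) = -2.03.
η < 0 ⇒ inferior good.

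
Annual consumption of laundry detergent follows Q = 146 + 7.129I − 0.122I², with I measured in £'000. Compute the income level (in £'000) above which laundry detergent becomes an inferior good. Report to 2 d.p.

dQ/dI = 7.129 − 0.244I.
The good is inferior where dQ/dI < 0. Setting dQ/dI = 0 gives I = 7.129 / 0.244 = 29.22.

29.22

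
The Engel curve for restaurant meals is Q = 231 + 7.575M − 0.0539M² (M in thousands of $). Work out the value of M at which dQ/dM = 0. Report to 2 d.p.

dQ/dM = 7.575 − 0.1078M.
The good is inferior where dQ/dM < 0. Setting dQ/dM = 0 gives M = 7.575 / 0.1078 = 70.27.

70.27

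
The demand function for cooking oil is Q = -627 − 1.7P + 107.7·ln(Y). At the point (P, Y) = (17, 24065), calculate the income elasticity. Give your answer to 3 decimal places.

0.250

At P = 17, Y = 24065: Q = 430.633.
Holding P constant, ∂Q/∂Y = 107.7/Y = 0.00447538.
η_Y = (∂Q/∂Y)·(Y/Q) = 0.00447538 × (24065/430.633) = 0.250.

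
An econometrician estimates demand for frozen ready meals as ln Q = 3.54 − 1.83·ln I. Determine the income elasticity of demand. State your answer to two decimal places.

-1.83

In a log-linear demand, the coefficient on ln I is the income elasticity.
So η = -1.83.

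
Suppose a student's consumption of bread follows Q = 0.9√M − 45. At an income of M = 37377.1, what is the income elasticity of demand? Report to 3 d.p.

0.674

At M = 37377.1: Q = 128.998.
dQ/dM = 0.9/(2√M) = 0.00232761 at this income.
η = (dQ/dM)·(M/Q) = 0.00232761 × (37377.1/128.998) = 0.674.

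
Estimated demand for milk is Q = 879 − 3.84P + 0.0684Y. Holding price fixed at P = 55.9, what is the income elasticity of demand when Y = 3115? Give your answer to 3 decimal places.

0.243

At P = 55.9, Y = 3115: Q = 877.410.
Holding P constant, ∂Q/∂Y = 0.0684.
η_Y = (∂Q/∂Y)·(Y/Q) = 0.0684 × (3115/877.410) = 0.243.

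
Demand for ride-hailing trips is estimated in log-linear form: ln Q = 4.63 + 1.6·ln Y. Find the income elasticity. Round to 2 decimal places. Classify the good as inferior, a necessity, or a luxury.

1.60 (luxury)

In a log-linear demand, the coefficient on ln Y is the income elasticity.
So η = 1.60.
η > 1 ⇒ luxury.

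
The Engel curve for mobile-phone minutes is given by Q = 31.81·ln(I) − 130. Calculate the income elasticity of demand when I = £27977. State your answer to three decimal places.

At I = 27977: Q = 195.707.
dQ/dI = 31.81/I = 0.00113701 at this income.
η = (dQ/dI)·(I/Q) = 0.00113701 × (27977/195.707) = 0.163.

0.163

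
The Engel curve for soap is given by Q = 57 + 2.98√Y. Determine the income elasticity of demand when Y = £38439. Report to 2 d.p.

At Y = 38439: Q = 641.255.
dQ/dY = 2.98/(2√Y) = 0.00759977 at this income.
η = (dQ/dY)·(Y/Q) = 0.00759977 × (38439/641.255) = 0.46.

0.46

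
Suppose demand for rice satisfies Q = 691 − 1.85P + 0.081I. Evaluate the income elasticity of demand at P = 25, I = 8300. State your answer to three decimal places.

0.510

At P = 25, I = 8300: Q = 1317.050.
Holding P constant, ∂Q/∂I = 0.081.
η_I = (∂Q/∂I)·(I/Q) = 0.081 × (8300/1317.050) = 0.510.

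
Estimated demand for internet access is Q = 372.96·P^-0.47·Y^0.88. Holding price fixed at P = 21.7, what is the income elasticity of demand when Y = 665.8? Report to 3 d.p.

For a multiplicative demand Q = A·P^α·Y^β, the income elasticity is β everywhere.
Here β = 0.88, so η = 0.880.

0.880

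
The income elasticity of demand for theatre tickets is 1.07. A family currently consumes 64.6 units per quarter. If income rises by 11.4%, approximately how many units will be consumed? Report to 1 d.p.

72.5

%ΔQ ≈ η × %ΔI = 1.07 × 11.4% = 12.198%.
New Q ≈ 64.6 × (1 + 0.12198) = 72.5.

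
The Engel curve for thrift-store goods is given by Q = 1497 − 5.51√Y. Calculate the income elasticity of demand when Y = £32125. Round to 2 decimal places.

At Y = 32125: Q = 509.418.
dQ/dY = -5.51/(2√Y) = -0.0153709 at this income.
η = (dQ/dY)·(Y/Q) = -0.0153709 × (32125/509.418) = -0.97.

-0.97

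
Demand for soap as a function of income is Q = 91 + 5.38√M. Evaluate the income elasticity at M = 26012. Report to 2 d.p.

At M = 26012: Q = 958.699.
dQ/dM = 5.38/(2√M) = 0.0166788 at this income.
η = (dQ/dM)·(M/Q) = 0.0166788 × (26012/958.699) = 0.45.

0.45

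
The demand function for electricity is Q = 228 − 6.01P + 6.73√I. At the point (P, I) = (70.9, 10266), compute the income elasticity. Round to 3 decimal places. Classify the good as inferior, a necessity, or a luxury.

At P = 70.9, I = 10266: Q = 483.783.
Holding P constant, ∂Q/∂I = 6.73/(2√I) = 0.0332112.
η_I = (∂Q/∂I)·(I/Q) = 0.0332112 × (10266/483.783) = 0.705.
Since 0 < η < 1, this is a necessity.

0.705 (necessity)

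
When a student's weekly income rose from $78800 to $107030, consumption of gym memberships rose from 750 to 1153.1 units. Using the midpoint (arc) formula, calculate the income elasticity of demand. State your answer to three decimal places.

ΔQ = 1153.1 − 750 = 403.1; midpoint Q̄ = (750 + 1153.1)/2 = 951.55.
ΔI = 107030 − 78800 = 28230; midpoint Ī = (78800 + 107030)/2 = 92915.
η = (ΔQ/Q̄) ÷ (ΔI/Ī) = (403.1/951.55) ÷ (28230/92915) = 1.394.

1.394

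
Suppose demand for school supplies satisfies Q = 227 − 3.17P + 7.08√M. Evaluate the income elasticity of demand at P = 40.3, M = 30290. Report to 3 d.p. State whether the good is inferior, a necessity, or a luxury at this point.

0.463 (necessity)

At P = 40.3, M = 30290: Q = 1331.454.
Holding P constant, ∂Q/∂M = 7.08/(2√M) = 0.0203401.
η_M = (∂Q/∂M)·(M/Q) = 0.0203401 × (30290/1331.454) = 0.463.
Since 0 < η < 1, this is a necessity.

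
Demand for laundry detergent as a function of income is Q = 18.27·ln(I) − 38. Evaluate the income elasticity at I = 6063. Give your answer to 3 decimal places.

0.151

At I = 6063: Q = 121.131.
dQ/dI = 18.27/I = 0.00301336 at this income.
η = (dQ/dI)·(I/Q) = 0.00301336 × (6063/121.131) = 0.151.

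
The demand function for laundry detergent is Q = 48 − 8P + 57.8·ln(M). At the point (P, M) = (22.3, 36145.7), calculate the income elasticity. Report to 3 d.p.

0.121

At P = 22.3, M = 36145.7: Q = 476.229.
Holding P constant, ∂Q/∂M = 57.8/M = 0.00159908.
η_M = (∂Q/∂M)·(M/Q) = 0.00159908 × (36145.7/476.229) = 0.121.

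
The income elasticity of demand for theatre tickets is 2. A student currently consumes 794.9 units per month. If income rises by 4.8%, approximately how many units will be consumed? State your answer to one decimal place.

871.2

%ΔQ ≈ η × %ΔI = 2 × 4.8% = 9.6%.
New Q ≈ 794.9 × (1 + 0.096) = 871.2.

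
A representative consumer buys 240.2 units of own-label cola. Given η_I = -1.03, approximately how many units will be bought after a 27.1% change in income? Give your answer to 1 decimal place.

%ΔQ ≈ η × %ΔI = -1.03 × 27.1% = -27.913%.
New Q ≈ 240.2 × (1 − 0.27913) = 173.2.

173.2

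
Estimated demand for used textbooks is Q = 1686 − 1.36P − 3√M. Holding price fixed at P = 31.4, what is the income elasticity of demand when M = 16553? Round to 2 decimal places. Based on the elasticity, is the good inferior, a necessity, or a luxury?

-0.15 (inferior good)

At P = 31.4, M = 16553: Q = 1257.321.
Holding P constant, ∂Q/∂M = -3/(2√M) = -0.0116588.
η_M = (∂Q/∂M)·(M/Q) = -0.0116588 × (16553/1257.321) = -0.15.
Since η < 0, this is an inferior good.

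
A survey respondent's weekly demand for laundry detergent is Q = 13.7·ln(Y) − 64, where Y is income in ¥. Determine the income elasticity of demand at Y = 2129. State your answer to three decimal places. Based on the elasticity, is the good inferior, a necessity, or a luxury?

0.334 (necessity)

At Y = 2129: Q = 40.989.
dQ/dY = 13.7/Y = 0.00643495 at this income.
η = (dQ/dY)·(Y/Q) = 0.00643495 × (2129/40.989) = 0.334.
Since 0 < η < 1, the good is a necessity.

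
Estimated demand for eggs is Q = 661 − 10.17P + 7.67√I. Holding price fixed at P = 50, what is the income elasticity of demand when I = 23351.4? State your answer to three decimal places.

0.442

At P = 50, I = 23351.4: Q = 1324.565.
Holding P constant, ∂Q/∂I = 7.67/(2√I) = 0.0250963.
η_I = (∂Q/∂I)·(I/Q) = 0.0250963 × (23351.4/1324.565) = 0.442.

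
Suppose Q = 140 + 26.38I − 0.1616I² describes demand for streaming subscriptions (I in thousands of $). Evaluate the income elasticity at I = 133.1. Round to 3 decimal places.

At I = 133.1: Q = 788.3354.
dQ/dI = 26.38 − 0.3232I = -16.63792.
η = (dQ/dI)·(I/Q) = -16.63792 × (133.1/788.3354) = -2.809.

-2.809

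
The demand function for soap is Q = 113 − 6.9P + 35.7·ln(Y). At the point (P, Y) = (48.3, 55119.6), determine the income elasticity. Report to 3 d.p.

0.211

At P = 48.3, Y = 55119.6: Q = 169.476.
Holding P constant, ∂Q/∂Y = 35.7/Y = 0.000647682.
η_Y = (∂Q/∂Y)·(Y/Q) = 0.000647682 × (55119.6/169.476) = 0.211.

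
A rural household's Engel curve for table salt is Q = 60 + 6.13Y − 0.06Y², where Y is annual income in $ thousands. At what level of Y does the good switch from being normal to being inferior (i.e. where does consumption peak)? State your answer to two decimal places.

dQ/dY = 6.13 − 0.12Y.
The good is inferior where dQ/dY < 0. Setting dQ/dY = 0 gives Y = 6.13 / 0.12 = 51.08.

51.08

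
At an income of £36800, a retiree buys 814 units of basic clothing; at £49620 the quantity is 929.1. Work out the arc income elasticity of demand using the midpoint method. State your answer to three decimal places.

0.445

ΔQ = 929.1 − 814 = 115.1; midpoint Q̄ = (814 + 929.1)/2 = 871.55.
ΔI = 49620 − 36800 = 12820; midpoint Ī = (36800 + 49620)/2 = 43210.
η = (ΔQ/Q̄) ÷ (ΔI/Ī) = (115.1/871.55) ÷ (12820/43210) = 0.445.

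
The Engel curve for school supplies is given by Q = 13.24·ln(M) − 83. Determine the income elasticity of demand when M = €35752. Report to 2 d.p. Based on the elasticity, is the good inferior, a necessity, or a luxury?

0.24 (necessity)

At M = 35752: Q = 55.813.
dQ/dM = 13.24/M = 0.000370329 at this income.
η = (dQ/dM)·(M/Q) = 0.000370329 × (35752/55.813) = 0.24.
Since 0 < η < 1, the good is a necessity.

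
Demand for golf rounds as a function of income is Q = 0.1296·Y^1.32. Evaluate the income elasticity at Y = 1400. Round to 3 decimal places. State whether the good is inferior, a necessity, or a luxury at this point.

For Q = A·Y^β the income elasticity is constant and equal to β.
Here β = 1.32, so η = 1.320.
Since η > 1, the good is a luxury.

1.320 (luxury)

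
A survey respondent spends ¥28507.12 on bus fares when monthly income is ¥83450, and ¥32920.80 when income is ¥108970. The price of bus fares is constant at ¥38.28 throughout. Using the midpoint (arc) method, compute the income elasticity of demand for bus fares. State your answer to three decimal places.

0.542

With a constant price, Q₁ = 28507.12/38.28 = 744.700 and Q₂ = 32920.80/38.28 = 860.000 (equivalently, work directly with expenditure since P cancels).
Midpoint %ΔQ = (32920.80 − 28507.12)/30713.96 = 0.14370; midpoint %ΔI = (108970 − 83450)/96210 = 0.26525.
η = 0.14370 / 0.26525 = 0.542.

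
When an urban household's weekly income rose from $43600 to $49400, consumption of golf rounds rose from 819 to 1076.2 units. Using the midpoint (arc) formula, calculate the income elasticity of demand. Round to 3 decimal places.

ΔQ = 1076.2 − 819 = 257.2; midpoint Q̄ = (819 + 1076.2)/2 = 947.6.
ΔI = 49400 − 43600 = 5800; midpoint Ī = (43600 + 49400)/2 = 46500.
η = (ΔQ/Q̄) ÷ (ΔI/Ī) = (257.2/947.6) ÷ (5800/46500) = 2.176.

2.176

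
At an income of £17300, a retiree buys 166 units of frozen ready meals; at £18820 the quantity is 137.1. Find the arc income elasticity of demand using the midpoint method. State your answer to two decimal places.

ΔQ = 137.1 − 166 = -28.9; midpoint Q̄ = (166 + 137.1)/2 = 151.55.
ΔI = 18820 − 17300 = 1520; midpoint Ī = (17300 + 18820)/2 = 18060.
η = (ΔQ/Q̄) ÷ (ΔI/Ī) = (-28.9/151.55) ÷ (1520/18060) = -2.27.

-2.27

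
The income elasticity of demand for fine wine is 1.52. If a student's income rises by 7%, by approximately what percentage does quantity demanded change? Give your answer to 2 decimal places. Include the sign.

10.64%

%ΔQ ≈ η × %ΔI = 1.52 × 7% = 10.64%.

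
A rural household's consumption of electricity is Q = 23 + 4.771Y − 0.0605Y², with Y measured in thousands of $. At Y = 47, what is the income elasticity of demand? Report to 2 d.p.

-0.38

At Y = 47: Q = 113.5925.
dQ/dY = 4.771 − 0.121Y = -0.91600.
η = (dQ/dY)·(Y/Q) = -0.91600 × (47/113.5925) = -0.38.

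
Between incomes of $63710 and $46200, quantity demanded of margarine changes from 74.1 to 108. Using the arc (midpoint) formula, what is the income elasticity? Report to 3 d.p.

ΔQ = 108 − 74.1 = 33.9; midpoint Q̄ = (74.1 + 108)/2 = 91.05.
ΔI = 46200 − 63710 = -17510; midpoint Ī = (63710 + 46200)/2 = 54955.
η = (ΔQ/Q̄) ÷ (ΔI/Ī) = (33.9/91.05) ÷ (-17510/54955) = -1.169.

-1.169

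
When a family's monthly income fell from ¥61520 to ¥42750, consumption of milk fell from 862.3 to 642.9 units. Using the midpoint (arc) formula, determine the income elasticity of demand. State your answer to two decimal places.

0.81

ΔQ = 642.9 − 862.3 = -219.4; midpoint Q̄ = (862.3 + 642.9)/2 = 752.6.
ΔI = 42750 − 61520 = -18770; midpoint Ī = (61520 + 42750)/2 = 52135.
η = (ΔQ/Q̄) ÷ (ΔI/Ī) = (-219.4/752.6) ÷ (-18770/52135) = 0.81.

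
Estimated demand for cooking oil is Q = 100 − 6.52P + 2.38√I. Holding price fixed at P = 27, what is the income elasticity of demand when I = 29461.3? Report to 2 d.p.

At P = 27, I = 29461.3: Q = 332.470.
Holding P constant, ∂Q/∂I = 2.38/(2√I) = 0.006933.
η_I = (∂Q/∂I)·(I/Q) = 0.006933 × (29461.3/332.470) = 0.61.

0.61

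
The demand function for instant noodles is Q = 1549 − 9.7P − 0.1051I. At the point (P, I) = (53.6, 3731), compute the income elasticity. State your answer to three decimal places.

At P = 53.6, I = 3731: Q = 636.952.
Holding P constant, ∂Q/∂I = −0.1051.
η_I = (∂Q/∂I)·(I/Q) = -0.1051 × (3731/636.952) = -0.616.

-0.616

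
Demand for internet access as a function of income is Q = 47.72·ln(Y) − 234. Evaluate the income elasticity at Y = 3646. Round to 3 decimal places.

0.303

At Y = 3646: Q = 157.370.
dQ/dY = 47.72/Y = 0.0130883 at this income.
η = (dQ/dY)·(Y/Q) = 0.0130883 × (3646/157.370) = 0.303.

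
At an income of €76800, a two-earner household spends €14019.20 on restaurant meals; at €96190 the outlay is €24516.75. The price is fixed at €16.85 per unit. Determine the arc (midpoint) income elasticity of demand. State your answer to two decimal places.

2.43

With a constant price, Q₁ = 14019.20/16.85 = 832.000 and Q₂ = 24516.75/16.85 = 1455.000 (equivalently, work directly with expenditure since P cancels).
Midpoint %ΔQ = (24516.75 − 14019.20)/19267.97 = 0.54482; midpoint %ΔI = (96190 − 76800)/86495 = 0.22417.
η = 0.54482 / 0.22417 = 2.43.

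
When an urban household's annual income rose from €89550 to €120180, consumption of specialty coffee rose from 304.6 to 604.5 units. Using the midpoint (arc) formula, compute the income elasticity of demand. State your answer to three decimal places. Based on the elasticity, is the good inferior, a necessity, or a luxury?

ΔQ = 604.5 − 304.6 = 299.9; midpoint Q̄ = (304.6 + 604.5)/2 = 454.55.
ΔI = 120180 − 89550 = 30630; midpoint Ī = (89550 + 120180)/2 = 104865.
η = (ΔQ/Q̄) ÷ (ΔI/Ī) = (299.9/454.55) ÷ (30630/104865) = 2.259.
η > 1 ⇒ luxury.

2.259 (luxury)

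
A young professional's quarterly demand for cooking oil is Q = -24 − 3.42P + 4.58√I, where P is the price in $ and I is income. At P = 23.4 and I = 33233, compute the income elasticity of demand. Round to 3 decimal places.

0.571

At P = 23.4, I = 33233: Q = 730.902.
Holding P constant, ∂Q/∂I = 4.58/(2√I) = 0.0125618.
η_I = (∂Q/∂I)·(I/Q) = 0.0125618 × (33233/730.902) = 0.571.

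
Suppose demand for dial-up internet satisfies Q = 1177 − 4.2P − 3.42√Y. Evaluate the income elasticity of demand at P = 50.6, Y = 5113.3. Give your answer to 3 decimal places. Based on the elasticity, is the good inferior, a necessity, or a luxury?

-0.170 (inferior good)

At P = 50.6, Y = 5113.3: Q = 719.925.
Holding P constant, ∂Q/∂Y = -3.42/(2√Y) = -0.0239136.
η_Y = (∂Q/∂Y)·(Y/Q) = -0.0239136 × (5113.3/719.925) = -0.170.
Since η < 0, this is an inferior good.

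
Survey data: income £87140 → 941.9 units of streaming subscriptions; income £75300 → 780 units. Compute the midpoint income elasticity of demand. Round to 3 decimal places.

ΔQ = 780 − 941.9 = -161.9; midpoint Q̄ = (941.9 + 780)/2 = 860.95.
ΔI = 75300 − 87140 = -11840; midpoint Ī = (87140 + 75300)/2 = 81220.
η = (ΔQ/Q̄) ÷ (ΔI/Ī) = (-161.9/860.95) ÷ (-11840/81220) = 1.290.

1.290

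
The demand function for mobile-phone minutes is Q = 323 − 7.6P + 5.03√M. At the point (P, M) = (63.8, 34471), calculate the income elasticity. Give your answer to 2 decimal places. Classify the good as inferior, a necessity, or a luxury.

At P = 63.8, M = 34471: Q = 772.008.
Holding P constant, ∂Q/∂M = 5.03/(2√M) = 0.013546.
η_M = (∂Q/∂M)·(M/Q) = 0.013546 × (34471/772.008) = 0.60.
Since 0 < η < 1, this is a necessity.

0.60 (necessity)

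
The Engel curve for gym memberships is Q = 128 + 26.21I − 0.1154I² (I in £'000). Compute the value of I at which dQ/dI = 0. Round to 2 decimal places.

113.56

dQ/dI = 26.21 − 0.2308I.
The good is inferior where dQ/dI < 0. Setting dQ/dI = 0 gives I = 26.21 / 0.2308 = 113.56.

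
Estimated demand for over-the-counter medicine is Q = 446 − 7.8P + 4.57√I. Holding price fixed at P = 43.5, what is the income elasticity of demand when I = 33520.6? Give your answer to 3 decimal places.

At P = 43.5, I = 33520.6: Q = 943.404.
Holding P constant, ∂Q/∂I = 4.57/(2√I) = 0.0124805.
η_I = (∂Q/∂I)·(I/Q) = 0.0124805 × (33520.6/943.404) = 0.443.

0.443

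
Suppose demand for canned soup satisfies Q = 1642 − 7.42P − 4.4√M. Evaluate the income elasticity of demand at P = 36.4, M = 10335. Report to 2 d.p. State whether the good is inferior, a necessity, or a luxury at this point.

At P = 36.4, M = 10335: Q = 924.603.
Holding P constant, ∂Q/∂M = -4.4/(2√M) = -0.0216405.
η_M = (∂Q/∂M)·(M/Q) = -0.0216405 × (10335/924.603) = -0.24.
Since η < 0, this is an inferior good.

-0.24 (inferior good)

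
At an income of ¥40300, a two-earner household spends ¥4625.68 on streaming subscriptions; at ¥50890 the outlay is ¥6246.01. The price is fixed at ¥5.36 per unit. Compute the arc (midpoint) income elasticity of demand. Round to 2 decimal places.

1.28

With a constant price, Q₁ = 4625.68/5.36 = 863.000 and Q₂ = 6246.01/5.36 = 1165.300 (equivalently, work directly with expenditure since P cancels).
Midpoint %ΔQ = (6246.01 − 4625.68)/5435.85 = 0.29808; midpoint %ΔI = (50890 − 40300)/45595 = 0.23226.
η = 0.29808 / 0.23226 = 1.28.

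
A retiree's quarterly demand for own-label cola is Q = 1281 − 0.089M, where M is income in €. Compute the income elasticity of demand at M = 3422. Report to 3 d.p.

-0.312

At M = 3422: Q = 976.442.
dQ/dM = −0.089.
η = (dQ/dM)·(M/Q) = -0.089 × (3422/976.442) = -0.312.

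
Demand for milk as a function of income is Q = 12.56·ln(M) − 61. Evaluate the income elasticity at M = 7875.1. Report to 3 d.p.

At M = 7875.1: Q = 51.682.
dQ/dM = 12.56/M = 0.0015949 at this income.
η = (dQ/dM)·(M/Q) = 0.0015949 × (7875.1/51.682) = 0.243.

0.243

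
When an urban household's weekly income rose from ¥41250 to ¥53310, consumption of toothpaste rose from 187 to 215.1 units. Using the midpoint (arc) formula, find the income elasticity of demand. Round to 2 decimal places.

0.55

ΔQ = 215.1 − 187 = 28.1; midpoint Q̄ = (187 + 215.1)/2 = 201.05.
ΔI = 53310 − 41250 = 12060; midpoint Ī = (41250 + 53310)/2 = 47280.
η = (ΔQ/Q̄) ÷ (ΔI/Ī) = (28.1/201.05) ÷ (12060/47280) = 0.55.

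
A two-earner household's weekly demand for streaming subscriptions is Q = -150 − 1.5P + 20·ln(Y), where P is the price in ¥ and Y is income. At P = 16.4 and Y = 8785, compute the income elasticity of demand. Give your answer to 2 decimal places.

2.85

At P = 16.4, Y = 8785: Q = 7.016.
Holding P constant, ∂Q/∂Y = 20/Y = 0.00227661.
η_Y = (∂Q/∂Y)·(Y/Q) = 0.00227661 × (8785/7.016) = 2.85.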